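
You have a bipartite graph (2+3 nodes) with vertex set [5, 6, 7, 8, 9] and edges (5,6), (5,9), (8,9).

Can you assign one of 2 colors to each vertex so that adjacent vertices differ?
A valid 2-coloring: color 1: [6, 7, 9]; color 2: [5, 8].
(χ(G) = 2 ≤ 2.)

Yes, G is 2-colorable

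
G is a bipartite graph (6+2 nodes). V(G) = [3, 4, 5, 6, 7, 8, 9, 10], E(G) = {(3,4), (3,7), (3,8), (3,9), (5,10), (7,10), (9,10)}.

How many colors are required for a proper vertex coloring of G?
χ(G) = 2

Clique number ω(G) = 2 (lower bound: χ ≥ ω).
The graph is bipartite (no odd cycle), so 2 colors suffice: χ(G) = 2.
A valid 2-coloring: color 1: [3, 6, 10]; color 2: [4, 5, 7, 8, 9].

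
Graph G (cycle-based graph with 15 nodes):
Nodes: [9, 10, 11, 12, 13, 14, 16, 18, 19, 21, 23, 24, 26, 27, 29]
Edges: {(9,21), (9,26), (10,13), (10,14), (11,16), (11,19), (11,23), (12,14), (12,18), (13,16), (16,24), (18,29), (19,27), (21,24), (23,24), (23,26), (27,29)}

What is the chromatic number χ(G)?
χ(G) = 3

Clique number ω(G) = 2 (lower bound: χ ≥ ω).
Odd cycle [21, 9, 26, 23, 24] needs 3 colors (χ ≥ 3).
The coloring below uses 3 colors, so χ(G) = 3.
A valid 3-coloring: color 1: [10, 12, 16, 19, 21, 23, 29]; color 2: [9, 11, 13, 14, 18, 24, 27]; color 3: [26].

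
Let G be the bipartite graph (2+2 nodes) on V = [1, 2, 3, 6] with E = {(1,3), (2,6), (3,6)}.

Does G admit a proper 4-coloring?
Yes, G is 4-colorable

A valid 4-coloring: color 1: [1, 6]; color 2: [2, 3].
(χ(G) = 2 ≤ 4.)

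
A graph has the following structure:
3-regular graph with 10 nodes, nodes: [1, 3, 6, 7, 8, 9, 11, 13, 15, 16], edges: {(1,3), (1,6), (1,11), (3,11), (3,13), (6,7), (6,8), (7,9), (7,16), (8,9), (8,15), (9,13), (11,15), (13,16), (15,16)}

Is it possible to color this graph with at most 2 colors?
No, G is not 2-colorable

The clique on vertices [1, 3, 11] has size 3 > 2, so it alone needs 3 colors.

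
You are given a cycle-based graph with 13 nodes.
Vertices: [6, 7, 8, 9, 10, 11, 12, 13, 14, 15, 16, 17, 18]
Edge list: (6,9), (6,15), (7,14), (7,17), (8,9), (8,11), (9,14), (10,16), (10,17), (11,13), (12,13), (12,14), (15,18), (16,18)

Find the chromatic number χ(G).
Clique number ω(G) = 2 (lower bound: χ ≥ ω).
Odd cycle [17, 10, 16, 18, 15, 6, 9, 14, 7] needs 3 colors (χ ≥ 3).
The coloring below uses 3 colors, so χ(G) = 3.
A valid 3-coloring: color 1: [8, 13, 14, 15, 16, 17]; color 2: [7, 9, 10, 11, 12, 18]; color 3: [6].

χ(G) = 3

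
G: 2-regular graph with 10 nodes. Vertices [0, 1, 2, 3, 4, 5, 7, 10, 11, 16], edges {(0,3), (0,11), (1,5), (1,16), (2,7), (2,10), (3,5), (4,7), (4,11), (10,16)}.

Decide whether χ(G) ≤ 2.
A valid 2-coloring: color 1: [0, 2, 4, 5, 16]; color 2: [1, 3, 7, 10, 11].
(χ(G) = 2 ≤ 2.)

Yes, G is 2-colorable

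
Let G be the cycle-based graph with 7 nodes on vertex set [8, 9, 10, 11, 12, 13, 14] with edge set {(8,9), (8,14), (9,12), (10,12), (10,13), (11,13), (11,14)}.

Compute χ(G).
Clique number ω(G) = 2 (lower bound: χ ≥ ω).
Odd cycle [14, 11, 13, 10, 12, 9, 8] needs 3 colors (χ ≥ 3).
The coloring below uses 3 colors, so χ(G) = 3.
A valid 3-coloring: color 1: [9, 13, 14]; color 2: [8, 10, 11]; color 3: [12].

χ(G) = 3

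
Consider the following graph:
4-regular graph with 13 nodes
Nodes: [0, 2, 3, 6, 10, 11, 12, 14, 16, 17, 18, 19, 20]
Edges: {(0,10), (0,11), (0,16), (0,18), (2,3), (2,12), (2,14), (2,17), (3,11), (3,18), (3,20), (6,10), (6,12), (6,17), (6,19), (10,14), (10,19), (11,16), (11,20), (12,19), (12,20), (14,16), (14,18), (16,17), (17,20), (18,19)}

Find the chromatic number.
χ(G) = 3

Clique number ω(G) = 3 (lower bound: χ ≥ ω).
The clique on [0, 11, 16] has size 3, forcing χ ≥ 3, and the coloring below uses 3 colors, so χ(G) = 3.
A valid 3-coloring: color 1: [0, 3, 6, 14]; color 2: [10, 11, 12, 17, 18]; color 3: [2, 16, 19, 20].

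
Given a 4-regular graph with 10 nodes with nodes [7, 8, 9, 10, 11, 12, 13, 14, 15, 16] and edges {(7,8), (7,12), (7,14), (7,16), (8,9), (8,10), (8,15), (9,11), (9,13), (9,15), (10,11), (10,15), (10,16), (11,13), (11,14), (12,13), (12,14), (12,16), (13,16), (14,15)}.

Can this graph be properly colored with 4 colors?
Yes, G is 4-colorable

A valid 4-coloring: color 1: [9, 14, 16]; color 2: [7, 13, 15]; color 3: [8, 11, 12]; color 4: [10].
(χ(G) = 4 ≤ 4.)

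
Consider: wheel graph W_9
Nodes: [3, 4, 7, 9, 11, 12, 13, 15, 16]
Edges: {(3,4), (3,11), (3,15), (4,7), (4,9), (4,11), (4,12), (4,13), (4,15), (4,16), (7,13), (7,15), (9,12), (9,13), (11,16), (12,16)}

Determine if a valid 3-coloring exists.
A valid 3-coloring: color 1: [4]; color 2: [3, 7, 9, 16]; color 3: [11, 12, 13, 15].
(χ(G) = 3 ≤ 3.)

Yes, G is 3-colorable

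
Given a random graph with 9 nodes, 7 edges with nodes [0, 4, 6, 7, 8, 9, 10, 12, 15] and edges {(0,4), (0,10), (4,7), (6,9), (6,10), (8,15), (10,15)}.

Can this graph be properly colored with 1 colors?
No, G is not 1-colorable

Edge (0,4) forces its endpoints to differ, so 1 color is not enough.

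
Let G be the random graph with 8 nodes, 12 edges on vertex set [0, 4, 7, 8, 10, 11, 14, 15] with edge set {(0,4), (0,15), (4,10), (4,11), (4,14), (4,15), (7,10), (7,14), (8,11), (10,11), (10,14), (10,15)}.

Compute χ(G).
Clique number ω(G) = 3 (lower bound: χ ≥ ω).
The clique on [0, 4, 15] has size 3, forcing χ ≥ 3, and the coloring below uses 3 colors, so χ(G) = 3.
A valid 3-coloring: color 1: [4, 7, 8]; color 2: [0, 10]; color 3: [11, 14, 15].

χ(G) = 3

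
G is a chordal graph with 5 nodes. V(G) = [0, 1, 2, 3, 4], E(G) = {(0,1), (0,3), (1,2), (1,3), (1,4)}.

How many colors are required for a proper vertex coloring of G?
Clique number ω(G) = 3 (lower bound: χ ≥ ω).
The clique on [0, 1, 3] has size 3, forcing χ ≥ 3, and the coloring below uses 3 colors, so χ(G) = 3.
A valid 3-coloring: color 1: [1]; color 2: [2, 3, 4]; color 3: [0].

χ(G) = 3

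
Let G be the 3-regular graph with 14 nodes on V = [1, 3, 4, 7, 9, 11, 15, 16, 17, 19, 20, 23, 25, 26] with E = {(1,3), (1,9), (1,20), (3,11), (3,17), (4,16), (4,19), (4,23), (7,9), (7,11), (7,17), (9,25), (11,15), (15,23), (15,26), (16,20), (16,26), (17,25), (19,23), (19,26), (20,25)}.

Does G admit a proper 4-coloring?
Yes, G is 4-colorable

A valid 4-coloring: color 1: [1, 11, 16, 23, 25]; color 2: [4, 9, 17, 20, 26]; color 3: [3, 7, 15, 19].
(χ(G) = 3 ≤ 4.)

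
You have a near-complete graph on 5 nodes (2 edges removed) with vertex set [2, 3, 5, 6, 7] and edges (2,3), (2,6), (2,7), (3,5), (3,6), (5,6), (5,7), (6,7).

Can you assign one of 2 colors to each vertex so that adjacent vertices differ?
The clique on vertices [2, 3, 6] has size 3 > 2, so it alone needs 3 colors.

No, G is not 2-colorable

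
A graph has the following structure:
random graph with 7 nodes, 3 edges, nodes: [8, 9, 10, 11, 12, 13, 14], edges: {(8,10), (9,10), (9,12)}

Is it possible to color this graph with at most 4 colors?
Yes, G is 4-colorable

A valid 4-coloring: color 1: [10, 11, 12, 13, 14]; color 2: [8, 9].
(χ(G) = 2 ≤ 4.)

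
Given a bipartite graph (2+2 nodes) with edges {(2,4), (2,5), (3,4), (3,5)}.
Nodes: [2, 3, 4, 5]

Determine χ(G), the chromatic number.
χ(G) = 2

Clique number ω(G) = 2 (lower bound: χ ≥ ω).
The graph is bipartite (no odd cycle), so 2 colors suffice: χ(G) = 2.
A valid 2-coloring: color 1: [2, 3]; color 2: [4, 5].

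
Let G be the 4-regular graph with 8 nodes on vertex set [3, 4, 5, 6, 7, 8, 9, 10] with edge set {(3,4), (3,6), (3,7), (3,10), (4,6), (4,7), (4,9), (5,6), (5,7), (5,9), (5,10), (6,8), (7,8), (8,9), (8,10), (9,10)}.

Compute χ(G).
χ(G) = 3

Clique number ω(G) = 3 (lower bound: χ ≥ ω).
The clique on [8, 9, 10] has size 3, forcing χ ≥ 3, and the coloring below uses 3 colors, so χ(G) = 3.
A valid 3-coloring: color 1: [6, 7, 10]; color 2: [3, 9]; color 3: [4, 5, 8].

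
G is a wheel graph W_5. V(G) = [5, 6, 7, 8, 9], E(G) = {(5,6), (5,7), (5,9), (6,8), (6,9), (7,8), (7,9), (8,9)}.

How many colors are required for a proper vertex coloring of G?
Clique number ω(G) = 3 (lower bound: χ ≥ ω).
The clique on [6, 8, 9] has size 3, forcing χ ≥ 3, and the coloring below uses 3 colors, so χ(G) = 3.
A valid 3-coloring: color 1: [9]; color 2: [5, 8]; color 3: [6, 7].

χ(G) = 3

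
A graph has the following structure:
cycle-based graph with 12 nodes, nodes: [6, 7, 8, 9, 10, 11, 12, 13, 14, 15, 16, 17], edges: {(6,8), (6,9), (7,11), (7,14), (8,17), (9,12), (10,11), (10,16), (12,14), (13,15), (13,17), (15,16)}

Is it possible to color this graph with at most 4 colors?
Yes, G is 4-colorable

A valid 4-coloring: color 1: [8, 9, 11, 13, 14, 16]; color 2: [6, 7, 10, 12, 15, 17].
(χ(G) = 2 ≤ 4.)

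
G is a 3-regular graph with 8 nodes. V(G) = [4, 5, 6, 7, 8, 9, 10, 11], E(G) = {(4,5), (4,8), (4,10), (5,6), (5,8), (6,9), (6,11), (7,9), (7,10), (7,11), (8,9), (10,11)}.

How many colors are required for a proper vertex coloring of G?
χ(G) = 3

Clique number ω(G) = 3 (lower bound: χ ≥ ω).
The clique on [4, 5, 8] has size 3, forcing χ ≥ 3, and the coloring below uses 3 colors, so χ(G) = 3.
A valid 3-coloring: color 1: [4, 6, 7]; color 2: [5, 9, 10]; color 3: [8, 11].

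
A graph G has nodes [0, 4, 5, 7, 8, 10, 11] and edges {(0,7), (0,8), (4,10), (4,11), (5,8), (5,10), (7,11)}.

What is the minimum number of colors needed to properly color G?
Clique number ω(G) = 2 (lower bound: χ ≥ ω).
Odd cycle [0, 7, 11, 4, 10, 5, 8] needs 3 colors (χ ≥ 3).
The coloring below uses 3 colors, so χ(G) = 3.
A valid 3-coloring: color 1: [0, 4, 5]; color 2: [8, 10, 11]; color 3: [7].

χ(G) = 3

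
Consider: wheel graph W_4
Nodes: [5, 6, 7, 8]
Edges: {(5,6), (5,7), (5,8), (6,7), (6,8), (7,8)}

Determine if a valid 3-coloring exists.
The clique on vertices [5, 6, 7, 8] has size 4 > 3, so it alone needs 4 colors.

No, G is not 3-colorable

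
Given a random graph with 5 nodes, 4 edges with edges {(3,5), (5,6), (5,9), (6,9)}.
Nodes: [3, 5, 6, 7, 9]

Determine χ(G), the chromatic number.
χ(G) = 3

Clique number ω(G) = 3 (lower bound: χ ≥ ω).
The clique on [5, 6, 9] has size 3, forcing χ ≥ 3, and the coloring below uses 3 colors, so χ(G) = 3.
A valid 3-coloring: color 1: [5, 7]; color 2: [3, 6]; color 3: [9].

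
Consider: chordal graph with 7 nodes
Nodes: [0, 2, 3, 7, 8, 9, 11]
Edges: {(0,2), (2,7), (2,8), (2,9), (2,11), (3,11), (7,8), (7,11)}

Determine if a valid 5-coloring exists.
Yes, G is 5-colorable

A valid 5-coloring: color 1: [2, 3]; color 2: [0, 7, 9]; color 3: [8, 11].
(χ(G) = 3 ≤ 5.)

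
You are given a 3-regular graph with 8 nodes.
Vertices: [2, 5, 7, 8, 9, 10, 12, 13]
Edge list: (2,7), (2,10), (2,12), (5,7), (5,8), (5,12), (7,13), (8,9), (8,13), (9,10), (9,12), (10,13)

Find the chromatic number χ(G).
Clique number ω(G) = 2 (lower bound: χ ≥ ω).
The graph is bipartite (no odd cycle), so 2 colors suffice: χ(G) = 2.
A valid 2-coloring: color 1: [7, 8, 10, 12]; color 2: [2, 5, 9, 13].

χ(G) = 2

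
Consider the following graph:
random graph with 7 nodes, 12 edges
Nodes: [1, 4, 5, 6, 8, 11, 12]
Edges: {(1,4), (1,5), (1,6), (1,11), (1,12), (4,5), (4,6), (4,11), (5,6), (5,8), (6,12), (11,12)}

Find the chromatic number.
χ(G) = 4

Clique number ω(G) = 4 (lower bound: χ ≥ ω).
The clique on [1, 4, 5, 6] has size 4, forcing χ ≥ 4, and the coloring below uses 4 colors, so χ(G) = 4.
A valid 4-coloring: color 1: [1, 8]; color 2: [5, 12]; color 3: [4]; color 4: [6, 11].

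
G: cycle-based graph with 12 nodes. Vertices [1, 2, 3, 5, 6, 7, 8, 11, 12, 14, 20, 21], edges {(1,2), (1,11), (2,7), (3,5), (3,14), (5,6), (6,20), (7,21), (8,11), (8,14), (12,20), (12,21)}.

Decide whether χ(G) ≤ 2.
Yes, G is 2-colorable

A valid 2-coloring: color 1: [2, 5, 11, 14, 20, 21]; color 2: [1, 3, 6, 7, 8, 12].
(χ(G) = 2 ≤ 2.)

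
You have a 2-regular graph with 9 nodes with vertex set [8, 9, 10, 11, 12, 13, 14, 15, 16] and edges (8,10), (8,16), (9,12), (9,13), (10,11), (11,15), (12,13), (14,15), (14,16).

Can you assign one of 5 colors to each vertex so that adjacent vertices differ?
Yes, G is 5-colorable

A valid 5-coloring: color 1: [9, 10, 15, 16]; color 2: [8, 11, 13, 14]; color 3: [12].
(χ(G) = 3 ≤ 5.)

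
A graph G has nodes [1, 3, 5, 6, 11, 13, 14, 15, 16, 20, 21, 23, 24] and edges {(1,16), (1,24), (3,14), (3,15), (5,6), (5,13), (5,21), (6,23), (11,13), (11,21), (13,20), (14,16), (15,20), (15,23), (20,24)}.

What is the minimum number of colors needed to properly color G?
Clique number ω(G) = 2 (lower bound: χ ≥ ω).
Odd cycle [24, 20, 15, 3, 14, 16, 1] needs 3 colors (χ ≥ 3).
The coloring below uses 3 colors, so χ(G) = 3.
A valid 3-coloring: color 1: [1, 3, 5, 11, 20, 23]; color 2: [6, 13, 15, 16, 21, 24]; color 3: [14].

χ(G) = 3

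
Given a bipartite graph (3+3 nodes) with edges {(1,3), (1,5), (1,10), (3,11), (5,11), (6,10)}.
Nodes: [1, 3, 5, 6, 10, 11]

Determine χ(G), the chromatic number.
Clique number ω(G) = 2 (lower bound: χ ≥ ω).
The graph is bipartite (no odd cycle), so 2 colors suffice: χ(G) = 2.
A valid 2-coloring: color 1: [1, 6, 11]; color 2: [3, 5, 10].

χ(G) = 2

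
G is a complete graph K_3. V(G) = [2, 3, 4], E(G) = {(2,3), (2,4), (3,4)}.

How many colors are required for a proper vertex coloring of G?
Clique number ω(G) = 3 (lower bound: χ ≥ ω).
The clique on [2, 3, 4] has size 3, forcing χ ≥ 3, and the coloring below uses 3 colors, so χ(G) = 3.
A valid 3-coloring: color 1: [2]; color 2: [3]; color 3: [4].

χ(G) = 3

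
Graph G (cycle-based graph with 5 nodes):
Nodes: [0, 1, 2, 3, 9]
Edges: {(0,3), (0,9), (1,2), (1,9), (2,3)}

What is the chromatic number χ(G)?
Clique number ω(G) = 2 (lower bound: χ ≥ ω).
Odd cycle [3, 2, 1, 9, 0] needs 3 colors (χ ≥ 3).
The coloring below uses 3 colors, so χ(G) = 3.
A valid 3-coloring: color 1: [3, 9]; color 2: [0, 2]; color 3: [1].

χ(G) = 3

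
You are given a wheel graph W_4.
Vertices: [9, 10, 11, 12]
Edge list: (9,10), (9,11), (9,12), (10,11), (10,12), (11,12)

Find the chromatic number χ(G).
Clique number ω(G) = 4 (lower bound: χ ≥ ω).
The clique on [9, 10, 11, 12] has size 4, forcing χ ≥ 4, and the coloring below uses 4 colors, so χ(G) = 4.
A valid 4-coloring: color 1: [12]; color 2: [10]; color 3: [9]; color 4: [11].

χ(G) = 4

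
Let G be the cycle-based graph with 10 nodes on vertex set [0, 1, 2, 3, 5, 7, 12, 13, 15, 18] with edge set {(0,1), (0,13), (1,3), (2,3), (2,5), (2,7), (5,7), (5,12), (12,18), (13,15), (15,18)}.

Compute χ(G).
Clique number ω(G) = 3 (lower bound: χ ≥ ω).
The clique on [2, 5, 7] has size 3, forcing χ ≥ 3, and the coloring below uses 3 colors, so χ(G) = 3.
A valid 3-coloring: color 1: [1, 2, 12, 13]; color 2: [0, 3, 5, 15]; color 3: [7, 18].

χ(G) = 3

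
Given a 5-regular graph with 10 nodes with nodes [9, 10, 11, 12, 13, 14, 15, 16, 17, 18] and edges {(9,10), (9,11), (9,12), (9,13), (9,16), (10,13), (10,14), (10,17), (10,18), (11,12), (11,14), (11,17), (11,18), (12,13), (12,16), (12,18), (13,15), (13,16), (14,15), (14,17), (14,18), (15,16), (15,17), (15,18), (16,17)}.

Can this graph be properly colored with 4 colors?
A valid 4-coloring: color 1: [10, 12, 15]; color 2: [9, 17, 18]; color 3: [13, 14]; color 4: [11, 16].
(χ(G) = 4 ≤ 4.)

Yes, G is 4-colorable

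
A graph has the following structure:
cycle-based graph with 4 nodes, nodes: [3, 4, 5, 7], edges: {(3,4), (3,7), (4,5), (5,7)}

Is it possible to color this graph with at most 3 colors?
Yes, G is 3-colorable

A valid 3-coloring: color 1: [4, 7]; color 2: [3, 5].
(χ(G) = 2 ≤ 3.)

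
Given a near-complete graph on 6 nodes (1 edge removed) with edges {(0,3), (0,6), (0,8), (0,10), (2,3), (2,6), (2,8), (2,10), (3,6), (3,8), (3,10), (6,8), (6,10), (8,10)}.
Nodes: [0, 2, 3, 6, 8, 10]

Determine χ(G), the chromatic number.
χ(G) = 5

Clique number ω(G) = 5 (lower bound: χ ≥ ω).
The clique on [0, 3, 6, 8, 10] has size 5, forcing χ ≥ 5, and the coloring below uses 5 colors, so χ(G) = 5.
A valid 5-coloring: color 1: [3]; color 2: [10]; color 3: [8]; color 4: [6]; color 5: [0, 2].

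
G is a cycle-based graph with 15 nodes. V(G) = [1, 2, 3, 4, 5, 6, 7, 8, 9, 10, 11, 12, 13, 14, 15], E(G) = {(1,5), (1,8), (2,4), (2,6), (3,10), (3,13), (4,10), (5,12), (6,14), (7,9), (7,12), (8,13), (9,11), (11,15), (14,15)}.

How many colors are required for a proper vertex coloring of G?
χ(G) = 3

Clique number ω(G) = 2 (lower bound: χ ≥ ω).
Odd cycle [12, 7, 9, 11, 15, 14, 6, 2, 4, 10, 3, 13, 8, 1, 5] needs 3 colors (χ ≥ 3).
The coloring below uses 3 colors, so χ(G) = 3.
A valid 3-coloring: color 1: [1, 3, 4, 6, 9, 12, 15]; color 2: [2, 5, 7, 10, 11, 13, 14]; color 3: [8].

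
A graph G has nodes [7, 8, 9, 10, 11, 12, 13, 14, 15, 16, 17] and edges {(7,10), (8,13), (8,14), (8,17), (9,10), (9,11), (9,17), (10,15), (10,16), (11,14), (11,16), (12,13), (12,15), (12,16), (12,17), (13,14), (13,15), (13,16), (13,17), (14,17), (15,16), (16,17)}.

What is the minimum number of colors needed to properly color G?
Clique number ω(G) = 4 (lower bound: χ ≥ ω).
The clique on [8, 13, 14, 17] has size 4, forcing χ ≥ 4, and the coloring below uses 4 colors, so χ(G) = 4.
A valid 4-coloring: color 1: [7, 11, 15, 17]; color 2: [10, 13]; color 3: [9, 14, 16]; color 4: [8, 12].

χ(G) = 4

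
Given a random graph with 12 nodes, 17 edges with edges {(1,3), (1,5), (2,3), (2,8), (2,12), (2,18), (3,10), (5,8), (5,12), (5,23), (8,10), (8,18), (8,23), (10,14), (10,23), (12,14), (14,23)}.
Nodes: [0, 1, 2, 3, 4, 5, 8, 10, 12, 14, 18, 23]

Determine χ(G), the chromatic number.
χ(G) = 3

Clique number ω(G) = 3 (lower bound: χ ≥ ω).
The clique on [2, 8, 18] has size 3, forcing χ ≥ 3, and the coloring below uses 3 colors, so χ(G) = 3.
A valid 3-coloring: color 1: [0, 3, 4, 8, 14]; color 2: [2, 5, 10]; color 3: [1, 12, 18, 23].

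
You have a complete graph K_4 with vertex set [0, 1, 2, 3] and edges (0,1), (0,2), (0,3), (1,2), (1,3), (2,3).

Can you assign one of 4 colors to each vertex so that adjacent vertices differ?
A valid 4-coloring: color 1: [1]; color 2: [3]; color 3: [0]; color 4: [2].
(χ(G) = 4 ≤ 4.)

Yes, G is 4-colorable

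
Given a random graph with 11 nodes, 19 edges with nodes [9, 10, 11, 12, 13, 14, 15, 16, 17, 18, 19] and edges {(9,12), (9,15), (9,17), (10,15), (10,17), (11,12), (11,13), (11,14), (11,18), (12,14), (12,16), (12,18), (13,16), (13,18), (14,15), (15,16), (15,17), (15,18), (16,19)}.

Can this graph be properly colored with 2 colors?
No, G is not 2-colorable

The clique on vertices [11, 12, 18] has size 3 > 2, so it alone needs 3 colors.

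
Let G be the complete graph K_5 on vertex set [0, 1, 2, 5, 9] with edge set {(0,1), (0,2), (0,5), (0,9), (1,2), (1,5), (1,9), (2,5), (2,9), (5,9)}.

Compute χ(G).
χ(G) = 5

Clique number ω(G) = 5 (lower bound: χ ≥ ω).
The clique on [0, 1, 2, 5, 9] has size 5, forcing χ ≥ 5, and the coloring below uses 5 colors, so χ(G) = 5.
A valid 5-coloring: color 1: [0]; color 2: [1]; color 3: [9]; color 4: [2]; color 5: [5].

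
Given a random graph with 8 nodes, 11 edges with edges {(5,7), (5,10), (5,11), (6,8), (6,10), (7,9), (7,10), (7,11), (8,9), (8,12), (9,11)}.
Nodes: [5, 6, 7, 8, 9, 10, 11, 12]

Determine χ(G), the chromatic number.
χ(G) = 3

Clique number ω(G) = 3 (lower bound: χ ≥ ω).
The clique on [5, 7, 10] has size 3, forcing χ ≥ 3, and the coloring below uses 3 colors, so χ(G) = 3.
A valid 3-coloring: color 1: [7, 8]; color 2: [5, 6, 9, 12]; color 3: [10, 11].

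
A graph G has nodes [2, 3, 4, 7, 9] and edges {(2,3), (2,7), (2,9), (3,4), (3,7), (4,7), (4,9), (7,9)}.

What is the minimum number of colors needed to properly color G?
χ(G) = 3

Clique number ω(G) = 3 (lower bound: χ ≥ ω).
The clique on [2, 7, 9] has size 3, forcing χ ≥ 3, and the coloring below uses 3 colors, so χ(G) = 3.
A valid 3-coloring: color 1: [7]; color 2: [3, 9]; color 3: [2, 4].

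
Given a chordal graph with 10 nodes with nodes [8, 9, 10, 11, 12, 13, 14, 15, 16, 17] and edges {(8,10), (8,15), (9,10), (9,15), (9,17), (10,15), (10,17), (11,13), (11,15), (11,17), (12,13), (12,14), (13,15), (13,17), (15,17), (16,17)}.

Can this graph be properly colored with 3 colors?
No, G is not 3-colorable

The clique on vertices [9, 10, 15, 17] has size 4 > 3, so it alone needs 4 colors.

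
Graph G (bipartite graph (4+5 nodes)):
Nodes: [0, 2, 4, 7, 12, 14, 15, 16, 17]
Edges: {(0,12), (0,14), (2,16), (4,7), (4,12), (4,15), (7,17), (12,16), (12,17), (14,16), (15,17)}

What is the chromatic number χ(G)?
χ(G) = 2

Clique number ω(G) = 2 (lower bound: χ ≥ ω).
The graph is bipartite (no odd cycle), so 2 colors suffice: χ(G) = 2.
A valid 2-coloring: color 1: [2, 7, 12, 14, 15]; color 2: [0, 4, 16, 17].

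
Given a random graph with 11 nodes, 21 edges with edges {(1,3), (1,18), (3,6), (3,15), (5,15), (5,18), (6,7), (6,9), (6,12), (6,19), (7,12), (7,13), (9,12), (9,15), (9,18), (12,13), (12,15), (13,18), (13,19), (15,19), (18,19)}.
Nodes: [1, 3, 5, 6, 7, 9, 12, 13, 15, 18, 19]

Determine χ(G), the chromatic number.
χ(G) = 3

Clique number ω(G) = 3 (lower bound: χ ≥ ω).
The clique on [6, 9, 12] has size 3, forcing χ ≥ 3, and the coloring below uses 3 colors, so χ(G) = 3.
A valid 3-coloring: color 1: [3, 12, 18]; color 2: [1, 5, 7, 9, 19]; color 3: [6, 13, 15].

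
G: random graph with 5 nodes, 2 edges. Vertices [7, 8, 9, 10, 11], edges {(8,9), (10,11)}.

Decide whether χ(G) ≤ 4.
Yes, G is 4-colorable

A valid 4-coloring: color 1: [7, 8, 10]; color 2: [9, 11].
(χ(G) = 2 ≤ 4.)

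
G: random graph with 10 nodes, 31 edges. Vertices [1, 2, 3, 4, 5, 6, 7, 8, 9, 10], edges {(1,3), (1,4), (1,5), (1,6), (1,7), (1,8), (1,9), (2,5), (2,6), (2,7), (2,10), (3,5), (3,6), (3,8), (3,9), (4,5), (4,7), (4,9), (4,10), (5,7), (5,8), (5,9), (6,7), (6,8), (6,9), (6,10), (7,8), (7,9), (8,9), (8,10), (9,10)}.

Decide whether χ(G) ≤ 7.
Yes, G is 7-colorable

A valid 7-coloring: color 1: [2, 9]; color 2: [1, 10]; color 3: [4, 8]; color 4: [3, 7]; color 5: [5, 6].
(χ(G) = 5 ≤ 7.)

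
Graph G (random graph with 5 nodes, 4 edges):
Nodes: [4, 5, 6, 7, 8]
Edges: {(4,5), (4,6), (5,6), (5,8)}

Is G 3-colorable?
A valid 3-coloring: color 1: [5, 7]; color 2: [6, 8]; color 3: [4].
(χ(G) = 3 ≤ 3.)

Yes, G is 3-colorable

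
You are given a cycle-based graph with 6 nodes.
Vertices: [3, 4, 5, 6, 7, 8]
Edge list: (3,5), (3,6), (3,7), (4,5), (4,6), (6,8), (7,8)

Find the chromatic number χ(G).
χ(G) = 2

Clique number ω(G) = 2 (lower bound: χ ≥ ω).
The graph is bipartite (no odd cycle), so 2 colors suffice: χ(G) = 2.
A valid 2-coloring: color 1: [5, 6, 7]; color 2: [3, 4, 8].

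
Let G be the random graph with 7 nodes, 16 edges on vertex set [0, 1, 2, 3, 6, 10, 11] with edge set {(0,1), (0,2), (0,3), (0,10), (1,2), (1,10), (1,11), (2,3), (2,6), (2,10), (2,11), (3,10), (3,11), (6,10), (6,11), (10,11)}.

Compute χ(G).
Clique number ω(G) = 4 (lower bound: χ ≥ ω).
The clique on [0, 1, 2, 10] has size 4, forcing χ ≥ 4, and the coloring below uses 4 colors, so χ(G) = 4.
A valid 4-coloring: color 1: [2]; color 2: [10]; color 3: [0, 11]; color 4: [1, 3, 6].

χ(G) = 4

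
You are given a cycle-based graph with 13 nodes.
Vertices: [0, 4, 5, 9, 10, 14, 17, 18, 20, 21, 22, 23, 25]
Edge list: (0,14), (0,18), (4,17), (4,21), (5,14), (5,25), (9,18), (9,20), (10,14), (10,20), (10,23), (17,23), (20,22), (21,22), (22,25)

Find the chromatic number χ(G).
χ(G) = 3

Clique number ω(G) = 2 (lower bound: χ ≥ ω).
Odd cycle [4, 17, 23, 10, 20, 22, 21] needs 3 colors (χ ≥ 3).
The coloring below uses 3 colors, so χ(G) = 3.
A valid 3-coloring: color 1: [0, 5, 9, 10, 17, 22]; color 2: [4, 14, 18, 20, 23, 25]; color 3: [21].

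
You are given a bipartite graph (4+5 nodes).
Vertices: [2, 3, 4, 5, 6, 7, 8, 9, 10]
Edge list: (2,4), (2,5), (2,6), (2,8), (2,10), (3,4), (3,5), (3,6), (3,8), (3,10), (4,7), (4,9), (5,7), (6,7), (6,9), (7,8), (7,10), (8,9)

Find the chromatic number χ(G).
Clique number ω(G) = 2 (lower bound: χ ≥ ω).
The graph is bipartite (no odd cycle), so 2 colors suffice: χ(G) = 2.
A valid 2-coloring: color 1: [2, 3, 7, 9]; color 2: [4, 5, 6, 8, 10].

χ(G) = 2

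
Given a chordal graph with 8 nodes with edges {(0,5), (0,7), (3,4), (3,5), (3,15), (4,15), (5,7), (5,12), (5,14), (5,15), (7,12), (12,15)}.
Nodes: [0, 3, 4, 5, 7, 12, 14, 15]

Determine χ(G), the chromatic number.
χ(G) = 3

Clique number ω(G) = 3 (lower bound: χ ≥ ω).
The clique on [3, 4, 15] has size 3, forcing χ ≥ 3, and the coloring below uses 3 colors, so χ(G) = 3.
A valid 3-coloring: color 1: [4, 5]; color 2: [7, 14, 15]; color 3: [0, 3, 12].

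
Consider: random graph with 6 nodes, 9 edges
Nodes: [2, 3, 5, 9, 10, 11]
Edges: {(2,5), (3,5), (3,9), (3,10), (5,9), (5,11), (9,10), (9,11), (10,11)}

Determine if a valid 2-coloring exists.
The clique on vertices [9, 10, 11] has size 3 > 2, so it alone needs 3 colors.

No, G is not 2-colorable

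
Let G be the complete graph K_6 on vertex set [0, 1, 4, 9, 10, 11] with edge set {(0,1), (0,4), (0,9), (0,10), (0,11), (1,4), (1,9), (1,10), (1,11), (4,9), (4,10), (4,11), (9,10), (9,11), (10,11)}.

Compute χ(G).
Clique number ω(G) = 6 (lower bound: χ ≥ ω).
The clique on [0, 1, 4, 9, 10, 11] has size 6, forcing χ ≥ 6, and the coloring below uses 6 colors, so χ(G) = 6.
A valid 6-coloring: color 1: [11]; color 2: [9]; color 3: [10]; color 4: [1]; color 5: [0]; color 6: [4].

χ(G) = 6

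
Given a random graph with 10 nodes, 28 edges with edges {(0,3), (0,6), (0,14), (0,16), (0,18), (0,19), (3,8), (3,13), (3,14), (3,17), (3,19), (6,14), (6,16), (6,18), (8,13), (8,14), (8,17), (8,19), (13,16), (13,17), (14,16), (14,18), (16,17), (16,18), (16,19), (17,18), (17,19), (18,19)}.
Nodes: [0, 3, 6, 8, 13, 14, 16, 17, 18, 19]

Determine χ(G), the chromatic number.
χ(G) = 5

Clique number ω(G) = 5 (lower bound: χ ≥ ω).
The clique on [0, 6, 14, 16, 18] has size 5, forcing χ ≥ 5, and the coloring below uses 5 colors, so χ(G) = 5.
A valid 5-coloring: color 1: [8, 16]; color 2: [0, 17]; color 3: [13, 14, 19]; color 4: [3, 18]; color 5: [6].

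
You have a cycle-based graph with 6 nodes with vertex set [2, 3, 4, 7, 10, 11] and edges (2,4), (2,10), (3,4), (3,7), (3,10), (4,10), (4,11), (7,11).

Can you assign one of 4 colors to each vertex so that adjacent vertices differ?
A valid 4-coloring: color 1: [4, 7]; color 2: [10, 11]; color 3: [2, 3].
(χ(G) = 3 ≤ 4.)

Yes, G is 4-colorable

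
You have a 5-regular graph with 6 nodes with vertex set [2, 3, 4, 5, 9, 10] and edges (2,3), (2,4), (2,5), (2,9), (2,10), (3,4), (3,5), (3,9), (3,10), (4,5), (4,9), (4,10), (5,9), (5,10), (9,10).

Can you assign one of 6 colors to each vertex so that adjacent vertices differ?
Yes, G is 6-colorable

A valid 6-coloring: color 1: [10]; color 2: [4]; color 3: [9]; color 4: [2]; color 5: [5]; color 6: [3].
(χ(G) = 6 ≤ 6.)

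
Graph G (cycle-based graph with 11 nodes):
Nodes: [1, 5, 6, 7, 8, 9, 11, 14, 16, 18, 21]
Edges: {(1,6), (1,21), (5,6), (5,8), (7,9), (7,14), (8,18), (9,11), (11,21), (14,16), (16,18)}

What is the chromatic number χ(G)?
χ(G) = 3

Clique number ω(G) = 2 (lower bound: χ ≥ ω).
Odd cycle [14, 7, 9, 11, 21, 1, 6, 5, 8, 18, 16] needs 3 colors (χ ≥ 3).
The coloring below uses 3 colors, so χ(G) = 3.
A valid 3-coloring: color 1: [6, 9, 14, 18, 21]; color 2: [1, 5, 7, 11, 16]; color 3: [8].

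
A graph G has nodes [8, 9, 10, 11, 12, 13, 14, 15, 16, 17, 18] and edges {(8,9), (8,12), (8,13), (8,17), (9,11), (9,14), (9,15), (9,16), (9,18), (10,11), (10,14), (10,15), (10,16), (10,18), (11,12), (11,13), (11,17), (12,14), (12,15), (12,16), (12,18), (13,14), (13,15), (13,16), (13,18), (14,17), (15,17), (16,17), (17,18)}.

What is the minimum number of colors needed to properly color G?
χ(G) = 2

Clique number ω(G) = 2 (lower bound: χ ≥ ω).
The graph is bipartite (no odd cycle), so 2 colors suffice: χ(G) = 2.
A valid 2-coloring: color 1: [9, 10, 12, 13, 17]; color 2: [8, 11, 14, 15, 16, 18].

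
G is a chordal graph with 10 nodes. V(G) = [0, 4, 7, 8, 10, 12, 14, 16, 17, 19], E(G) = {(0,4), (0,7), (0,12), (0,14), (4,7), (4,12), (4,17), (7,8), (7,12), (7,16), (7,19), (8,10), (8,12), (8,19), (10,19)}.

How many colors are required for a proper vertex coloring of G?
Clique number ω(G) = 4 (lower bound: χ ≥ ω).
The clique on [0, 4, 7, 12] has size 4, forcing χ ≥ 4, and the coloring below uses 4 colors, so χ(G) = 4.
A valid 4-coloring: color 1: [7, 10, 14, 17]; color 2: [0, 8, 16]; color 3: [4, 19]; color 4: [12].

χ(G) = 4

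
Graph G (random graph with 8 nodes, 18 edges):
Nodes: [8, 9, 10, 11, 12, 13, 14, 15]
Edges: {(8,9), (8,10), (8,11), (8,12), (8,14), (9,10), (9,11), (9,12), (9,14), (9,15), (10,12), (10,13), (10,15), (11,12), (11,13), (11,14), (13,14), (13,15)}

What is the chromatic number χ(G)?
Clique number ω(G) = 4 (lower bound: χ ≥ ω).
The clique on [8, 9, 10, 12] has size 4, forcing χ ≥ 4, and the coloring below uses 4 colors, so χ(G) = 4.
A valid 4-coloring: color 1: [9, 13]; color 2: [10, 11]; color 3: [8, 15]; color 4: [12, 14].

χ(G) = 4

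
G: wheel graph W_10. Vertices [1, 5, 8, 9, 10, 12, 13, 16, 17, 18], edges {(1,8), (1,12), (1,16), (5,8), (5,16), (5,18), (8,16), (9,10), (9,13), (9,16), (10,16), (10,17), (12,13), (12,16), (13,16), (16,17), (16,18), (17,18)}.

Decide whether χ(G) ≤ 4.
A valid 4-coloring: color 1: [16]; color 2: [1, 10, 13, 18]; color 3: [8, 9, 12, 17]; color 4: [5].
(χ(G) = 4 ≤ 4.)

Yes, G is 4-colorable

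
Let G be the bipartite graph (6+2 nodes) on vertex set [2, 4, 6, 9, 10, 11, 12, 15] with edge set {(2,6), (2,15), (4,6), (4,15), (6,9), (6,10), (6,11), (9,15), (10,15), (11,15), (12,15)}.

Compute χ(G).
Clique number ω(G) = 2 (lower bound: χ ≥ ω).
The graph is bipartite (no odd cycle), so 2 colors suffice: χ(G) = 2.
A valid 2-coloring: color 1: [6, 15]; color 2: [2, 4, 9, 10, 11, 12].

χ(G) = 2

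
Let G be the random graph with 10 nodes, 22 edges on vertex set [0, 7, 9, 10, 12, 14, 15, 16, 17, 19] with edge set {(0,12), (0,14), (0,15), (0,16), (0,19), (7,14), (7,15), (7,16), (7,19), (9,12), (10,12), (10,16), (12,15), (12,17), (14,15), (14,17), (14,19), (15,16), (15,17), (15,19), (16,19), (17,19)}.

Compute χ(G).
χ(G) = 4

Clique number ω(G) = 4 (lower bound: χ ≥ ω).
The clique on [0, 15, 16, 19] has size 4, forcing χ ≥ 4, and the coloring below uses 4 colors, so χ(G) = 4.
A valid 4-coloring: color 1: [9, 10, 15]; color 2: [12, 19]; color 3: [0, 7, 17]; color 4: [14, 16].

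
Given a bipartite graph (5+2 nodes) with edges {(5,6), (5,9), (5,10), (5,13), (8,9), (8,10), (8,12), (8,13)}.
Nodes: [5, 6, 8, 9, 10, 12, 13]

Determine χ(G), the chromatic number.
Clique number ω(G) = 2 (lower bound: χ ≥ ω).
The graph is bipartite (no odd cycle), so 2 colors suffice: χ(G) = 2.
A valid 2-coloring: color 1: [5, 8]; color 2: [6, 9, 10, 12, 13].

χ(G) = 2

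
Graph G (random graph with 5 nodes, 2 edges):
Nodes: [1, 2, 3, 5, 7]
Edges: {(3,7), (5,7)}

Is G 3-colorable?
Yes, G is 3-colorable

A valid 3-coloring: color 1: [1, 2, 7]; color 2: [3, 5].
(χ(G) = 2 ≤ 3.)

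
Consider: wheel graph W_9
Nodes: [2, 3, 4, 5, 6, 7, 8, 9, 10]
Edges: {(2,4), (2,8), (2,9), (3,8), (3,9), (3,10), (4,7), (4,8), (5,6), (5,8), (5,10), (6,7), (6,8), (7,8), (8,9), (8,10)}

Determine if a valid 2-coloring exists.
The clique on vertices [2, 8, 9] has size 3 > 2, so it alone needs 3 colors.

No, G is not 2-colorable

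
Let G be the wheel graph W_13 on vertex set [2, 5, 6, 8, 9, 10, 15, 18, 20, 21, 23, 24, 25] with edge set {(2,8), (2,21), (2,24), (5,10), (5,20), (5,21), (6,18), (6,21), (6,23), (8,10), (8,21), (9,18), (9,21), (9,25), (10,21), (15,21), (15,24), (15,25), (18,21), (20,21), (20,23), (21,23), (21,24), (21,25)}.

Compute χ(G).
χ(G) = 3

Clique number ω(G) = 3 (lower bound: χ ≥ ω).
The clique on [2, 8, 21] has size 3, forcing χ ≥ 3, and the coloring below uses 3 colors, so χ(G) = 3.
A valid 3-coloring: color 1: [21]; color 2: [2, 6, 9, 10, 15, 20]; color 3: [5, 8, 18, 23, 24, 25].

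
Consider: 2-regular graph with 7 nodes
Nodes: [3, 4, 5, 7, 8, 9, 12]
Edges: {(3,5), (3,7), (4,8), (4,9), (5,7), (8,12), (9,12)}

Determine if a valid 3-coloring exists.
Yes, G is 3-colorable

A valid 3-coloring: color 1: [5, 8, 9]; color 2: [3, 4, 12]; color 3: [7].
(χ(G) = 3 ≤ 3.)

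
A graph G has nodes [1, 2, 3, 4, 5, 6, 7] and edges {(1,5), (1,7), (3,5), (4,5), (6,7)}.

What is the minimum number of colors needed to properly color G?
χ(G) = 2

Clique number ω(G) = 2 (lower bound: χ ≥ ω).
The graph is bipartite (no odd cycle), so 2 colors suffice: χ(G) = 2.
A valid 2-coloring: color 1: [2, 5, 7]; color 2: [1, 3, 4, 6].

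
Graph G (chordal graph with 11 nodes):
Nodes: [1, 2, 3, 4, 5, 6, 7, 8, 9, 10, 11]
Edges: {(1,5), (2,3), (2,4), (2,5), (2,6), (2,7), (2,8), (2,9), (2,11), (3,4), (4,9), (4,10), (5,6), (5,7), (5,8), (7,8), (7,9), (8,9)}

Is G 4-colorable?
Yes, G is 4-colorable

A valid 4-coloring: color 1: [1, 2, 10]; color 2: [3, 5, 9, 11]; color 3: [4, 6, 7]; color 4: [8].
(χ(G) = 4 ≤ 4.)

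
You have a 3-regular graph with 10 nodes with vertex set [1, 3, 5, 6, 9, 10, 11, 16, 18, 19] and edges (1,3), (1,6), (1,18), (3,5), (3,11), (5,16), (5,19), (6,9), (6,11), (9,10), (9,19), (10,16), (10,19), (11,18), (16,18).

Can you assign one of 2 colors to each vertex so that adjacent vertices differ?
No, G is not 2-colorable

The clique on vertices [9, 10, 19] has size 3 > 2, so it alone needs 3 colors.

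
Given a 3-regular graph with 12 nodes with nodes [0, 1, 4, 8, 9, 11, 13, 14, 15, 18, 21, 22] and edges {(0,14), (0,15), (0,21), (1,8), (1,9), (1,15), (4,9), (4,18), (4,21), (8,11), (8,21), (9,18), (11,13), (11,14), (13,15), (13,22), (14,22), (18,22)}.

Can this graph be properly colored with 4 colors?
A valid 4-coloring: color 1: [0, 1, 4, 11, 22]; color 2: [13, 14, 18, 21]; color 3: [8, 9, 15].
(χ(G) = 3 ≤ 4.)

Yes, G is 4-colorable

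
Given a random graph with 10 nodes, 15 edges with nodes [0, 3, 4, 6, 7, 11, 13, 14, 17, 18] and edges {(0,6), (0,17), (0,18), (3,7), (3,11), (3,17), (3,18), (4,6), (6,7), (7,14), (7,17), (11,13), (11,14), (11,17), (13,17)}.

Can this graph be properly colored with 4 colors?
Yes, G is 4-colorable

A valid 4-coloring: color 1: [6, 14, 17, 18]; color 2: [0, 4, 7, 11]; color 3: [3, 13].
(χ(G) = 3 ≤ 4.)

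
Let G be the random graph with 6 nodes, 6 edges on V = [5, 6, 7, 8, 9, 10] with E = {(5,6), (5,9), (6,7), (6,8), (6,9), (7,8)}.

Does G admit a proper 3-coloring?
Yes, G is 3-colorable

A valid 3-coloring: color 1: [6, 10]; color 2: [5, 7]; color 3: [8, 9].
(χ(G) = 3 ≤ 3.)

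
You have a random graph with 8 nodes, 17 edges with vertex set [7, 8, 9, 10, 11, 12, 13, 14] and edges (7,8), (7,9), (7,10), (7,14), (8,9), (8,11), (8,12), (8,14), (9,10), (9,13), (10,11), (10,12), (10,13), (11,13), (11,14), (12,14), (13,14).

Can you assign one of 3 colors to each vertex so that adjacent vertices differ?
No, G is not 3-colorable

Suppose a proper 3-coloring c exists. The clique [7, 8, 9] takes 3 distinct colors; by symmetry let c(7) = 1, c(8) = 2, c(9) = 3.
- Vertex 10: neighbors [7, 9] already have colors [1, 3] ⇒ c(10) = 2.
- Vertex 14: neighbors [7, 8] already have colors [1, 2] ⇒ c(14) = 3.
- Vertex 11: neighbors [8, 14] already have colors [2, 3] ⇒ c(11) = 1.
- Vertex 13: neighbors [11, 10, 9] already have colors [1, 2, 3] — all 3 colors blocked. Contradiction.
The forced assignments end in a contradiction, so G has no proper 3-coloring (χ ≥ 4).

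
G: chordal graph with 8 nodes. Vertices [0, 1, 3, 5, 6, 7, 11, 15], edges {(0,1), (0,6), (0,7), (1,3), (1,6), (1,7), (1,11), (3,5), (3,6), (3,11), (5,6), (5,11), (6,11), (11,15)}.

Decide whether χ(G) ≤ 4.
A valid 4-coloring: color 1: [6, 7, 15]; color 2: [1, 5]; color 3: [0, 11]; color 4: [3].
(χ(G) = 4 ≤ 4.)

Yes, G is 4-colorable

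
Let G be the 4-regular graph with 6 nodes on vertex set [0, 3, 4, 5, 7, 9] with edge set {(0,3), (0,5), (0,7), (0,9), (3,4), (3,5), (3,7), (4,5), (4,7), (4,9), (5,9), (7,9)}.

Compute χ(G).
χ(G) = 3

Clique number ω(G) = 3 (lower bound: χ ≥ ω).
The clique on [0, 5, 9] has size 3, forcing χ ≥ 3, and the coloring below uses 3 colors, so χ(G) = 3.
A valid 3-coloring: color 1: [3, 9]; color 2: [5, 7]; color 3: [0, 4].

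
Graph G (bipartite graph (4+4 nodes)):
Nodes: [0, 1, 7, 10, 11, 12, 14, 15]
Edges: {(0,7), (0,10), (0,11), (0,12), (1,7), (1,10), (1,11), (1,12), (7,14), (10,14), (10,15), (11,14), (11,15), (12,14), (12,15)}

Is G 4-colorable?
A valid 4-coloring: color 1: [7, 10, 11, 12]; color 2: [0, 1, 14, 15].
(χ(G) = 2 ≤ 4.)

Yes, G is 4-colorable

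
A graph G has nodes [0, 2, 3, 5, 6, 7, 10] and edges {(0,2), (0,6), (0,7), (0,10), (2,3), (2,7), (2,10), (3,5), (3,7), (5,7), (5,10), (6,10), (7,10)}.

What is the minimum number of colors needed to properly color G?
χ(G) = 4

Clique number ω(G) = 4 (lower bound: χ ≥ ω).
The clique on [0, 2, 7, 10] has size 4, forcing χ ≥ 4, and the coloring below uses 4 colors, so χ(G) = 4.
A valid 4-coloring: color 1: [6, 7]; color 2: [3, 10]; color 3: [2, 5]; color 4: [0].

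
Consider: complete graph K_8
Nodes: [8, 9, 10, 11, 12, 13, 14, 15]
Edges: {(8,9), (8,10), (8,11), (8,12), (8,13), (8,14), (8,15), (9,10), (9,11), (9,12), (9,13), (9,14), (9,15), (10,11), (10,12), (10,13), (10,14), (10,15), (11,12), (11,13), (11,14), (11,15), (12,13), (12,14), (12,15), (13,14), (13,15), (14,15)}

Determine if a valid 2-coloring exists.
The clique on vertices [8, 9, 10, 11, 12, 13, 14, 15] has size 8 > 2, so it alone needs 8 colors.

No, G is not 2-colorable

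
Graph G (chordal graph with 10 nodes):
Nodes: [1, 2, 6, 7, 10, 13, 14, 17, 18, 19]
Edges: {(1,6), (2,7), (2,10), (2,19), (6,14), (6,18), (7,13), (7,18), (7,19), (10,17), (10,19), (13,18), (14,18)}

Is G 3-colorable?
Yes, G is 3-colorable

A valid 3-coloring: color 1: [1, 2, 17, 18]; color 2: [6, 7, 10]; color 3: [13, 14, 19].
(χ(G) = 3 ≤ 3.)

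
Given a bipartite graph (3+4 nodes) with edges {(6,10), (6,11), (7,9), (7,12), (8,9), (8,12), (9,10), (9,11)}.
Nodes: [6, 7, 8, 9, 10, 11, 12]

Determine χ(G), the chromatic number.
χ(G) = 2

Clique number ω(G) = 2 (lower bound: χ ≥ ω).
The graph is bipartite (no odd cycle), so 2 colors suffice: χ(G) = 2.
A valid 2-coloring: color 1: [6, 9, 12]; color 2: [7, 8, 10, 11].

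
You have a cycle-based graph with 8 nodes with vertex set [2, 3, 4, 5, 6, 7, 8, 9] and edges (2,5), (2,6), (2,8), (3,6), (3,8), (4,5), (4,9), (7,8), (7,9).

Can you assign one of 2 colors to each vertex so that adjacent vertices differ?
Yes, G is 2-colorable

A valid 2-coloring: color 1: [5, 6, 8, 9]; color 2: [2, 3, 4, 7].
(χ(G) = 2 ≤ 2.)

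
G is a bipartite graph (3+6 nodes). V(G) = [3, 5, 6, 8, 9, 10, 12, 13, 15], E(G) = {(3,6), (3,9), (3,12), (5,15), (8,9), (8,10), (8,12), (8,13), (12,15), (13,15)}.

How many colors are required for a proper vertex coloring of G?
χ(G) = 2

Clique number ω(G) = 2 (lower bound: χ ≥ ω).
The graph is bipartite (no odd cycle), so 2 colors suffice: χ(G) = 2.
A valid 2-coloring: color 1: [3, 8, 15]; color 2: [5, 6, 9, 10, 12, 13].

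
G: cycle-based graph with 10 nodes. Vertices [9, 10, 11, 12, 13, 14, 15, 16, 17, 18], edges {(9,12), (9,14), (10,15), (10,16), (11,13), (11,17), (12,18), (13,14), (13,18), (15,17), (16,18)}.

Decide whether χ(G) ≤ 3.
A valid 3-coloring: color 1: [9, 11, 15, 18]; color 2: [12, 13, 16, 17]; color 3: [10, 14].
(χ(G) = 3 ≤ 3.)

Yes, G is 3-colorable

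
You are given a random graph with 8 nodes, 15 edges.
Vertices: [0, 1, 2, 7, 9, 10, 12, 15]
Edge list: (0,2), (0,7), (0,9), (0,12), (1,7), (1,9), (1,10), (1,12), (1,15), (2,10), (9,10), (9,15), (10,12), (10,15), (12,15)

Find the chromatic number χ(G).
χ(G) = 4

Clique number ω(G) = 4 (lower bound: χ ≥ ω).
The clique on [1, 9, 10, 15] has size 4, forcing χ ≥ 4, and the coloring below uses 4 colors, so χ(G) = 4.
A valid 4-coloring: color 1: [0, 1]; color 2: [7, 10]; color 3: [2, 9, 12]; color 4: [15].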